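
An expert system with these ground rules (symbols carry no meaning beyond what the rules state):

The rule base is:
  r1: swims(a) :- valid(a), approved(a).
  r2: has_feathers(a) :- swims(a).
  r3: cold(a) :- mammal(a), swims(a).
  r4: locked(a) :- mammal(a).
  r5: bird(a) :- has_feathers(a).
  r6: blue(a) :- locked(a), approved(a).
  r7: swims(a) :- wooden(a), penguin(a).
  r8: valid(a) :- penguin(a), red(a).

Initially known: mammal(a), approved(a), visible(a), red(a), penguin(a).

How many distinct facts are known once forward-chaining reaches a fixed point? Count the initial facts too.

Round 1: r4 [locked(a) :- mammal(a).]; r8 [valid(a) :- penguin(a), red(a).]. New: locked(a), valid(a).
Round 2: r1 [swims(a) :- valid(a), approved(a).]; r6 [blue(a) :- locked(a), approved(a).]. New: swims(a), blue(a).
Round 3: r2 [has_feathers(a) :- swims(a).]; r3 [cold(a) :- mammal(a), swims(a).]. New: has_feathers(a), cold(a).
Round 4: r5 [bird(a) :- has_feathers(a).]. New: bird(a).
Closure: {approved(a), bird(a), blue(a), cold(a), has_feathers(a), locked(a), mammal(a), penguin(a), red(a), swims(a), valid(a), visible(a)} — 12 facts.

12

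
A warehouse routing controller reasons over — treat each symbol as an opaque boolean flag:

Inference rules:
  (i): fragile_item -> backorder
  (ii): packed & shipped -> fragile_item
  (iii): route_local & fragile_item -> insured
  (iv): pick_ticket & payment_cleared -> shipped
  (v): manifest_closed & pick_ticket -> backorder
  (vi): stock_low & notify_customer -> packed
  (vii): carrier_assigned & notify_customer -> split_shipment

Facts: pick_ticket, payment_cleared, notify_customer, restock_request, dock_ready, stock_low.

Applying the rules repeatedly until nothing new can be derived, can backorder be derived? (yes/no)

yes

Round 1: (iv) [pick_ticket & payment_cleared -> shipped]; (vi) [stock_low & notify_customer -> packed]. New: shipped, packed.
Round 2: (ii) [packed & shipped -> fragile_item]. New: fragile_item.
Round 3: (i) [fragile_item -> backorder]. New: backorder.
backorder appears in round 3, so it is derivable.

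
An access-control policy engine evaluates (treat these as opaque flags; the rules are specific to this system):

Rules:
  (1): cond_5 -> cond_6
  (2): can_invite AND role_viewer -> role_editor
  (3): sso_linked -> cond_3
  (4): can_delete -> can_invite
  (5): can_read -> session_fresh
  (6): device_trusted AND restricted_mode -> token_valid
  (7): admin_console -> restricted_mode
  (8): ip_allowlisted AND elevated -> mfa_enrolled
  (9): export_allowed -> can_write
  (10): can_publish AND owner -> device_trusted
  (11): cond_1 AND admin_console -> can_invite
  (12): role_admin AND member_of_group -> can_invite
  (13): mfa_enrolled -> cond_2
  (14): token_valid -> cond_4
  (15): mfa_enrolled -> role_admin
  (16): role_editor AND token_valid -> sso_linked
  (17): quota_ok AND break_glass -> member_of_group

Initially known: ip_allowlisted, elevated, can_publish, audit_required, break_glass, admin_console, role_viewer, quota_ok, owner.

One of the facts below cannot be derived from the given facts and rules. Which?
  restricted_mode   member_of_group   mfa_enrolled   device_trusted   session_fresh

Round 1 fires (7), (8), (10), (17), giving restricted_mode, mfa_enrolled, device_trusted, member_of_group.
Round 2 fires (6), (13), (15), giving token_valid, cond_2, role_admin.
Round 3 fires (12), (14), giving can_invite, cond_4.
Round 4 fires (2), giving role_editor.
Round 5 fires (16), giving sso_linked.
Round 6 fires (3), giving cond_3.
Derived: mfa_enrolled (round 1), restricted_mode (round 1), device_trusted (round 1), member_of_group (round 1). session_fresh never appears in any round.

session_fresh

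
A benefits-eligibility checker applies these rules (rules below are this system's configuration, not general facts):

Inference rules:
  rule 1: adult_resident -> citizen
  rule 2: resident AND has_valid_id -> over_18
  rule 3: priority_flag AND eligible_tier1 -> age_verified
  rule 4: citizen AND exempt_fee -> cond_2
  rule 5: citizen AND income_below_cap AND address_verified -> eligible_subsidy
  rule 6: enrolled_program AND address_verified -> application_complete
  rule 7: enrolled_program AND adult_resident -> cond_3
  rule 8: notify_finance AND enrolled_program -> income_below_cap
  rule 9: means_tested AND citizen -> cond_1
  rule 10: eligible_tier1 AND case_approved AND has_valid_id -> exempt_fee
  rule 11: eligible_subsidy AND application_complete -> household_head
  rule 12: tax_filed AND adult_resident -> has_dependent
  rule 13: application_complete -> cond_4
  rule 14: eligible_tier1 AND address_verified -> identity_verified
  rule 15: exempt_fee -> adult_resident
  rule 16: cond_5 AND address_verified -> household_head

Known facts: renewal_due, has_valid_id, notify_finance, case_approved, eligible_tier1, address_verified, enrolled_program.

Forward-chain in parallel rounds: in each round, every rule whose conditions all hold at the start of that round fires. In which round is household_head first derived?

Round 1 fires rule 6, rule 8, rule 10, rule 14, giving application_complete, income_below_cap, exempt_fee, identity_verified.
Round 2 fires rule 13, rule 15, giving cond_4, adult_resident.
Round 3 fires rule 1, rule 7, giving citizen, cond_3.
Round 4 fires rule 4, rule 5, giving cond_2, eligible_subsidy.
Round 5 fires rule 11, giving household_head.
household_head first appears in round 5.

5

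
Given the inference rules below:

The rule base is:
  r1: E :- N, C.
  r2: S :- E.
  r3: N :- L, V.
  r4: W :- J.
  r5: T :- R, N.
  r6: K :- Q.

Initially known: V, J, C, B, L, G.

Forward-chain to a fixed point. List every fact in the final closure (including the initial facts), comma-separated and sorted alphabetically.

B, C, E, G, J, L, N, S, V, W

Round 1 fires r3, r4, giving N, W.
Round 2 fires r1, giving E.
Round 3 fires r2, giving S.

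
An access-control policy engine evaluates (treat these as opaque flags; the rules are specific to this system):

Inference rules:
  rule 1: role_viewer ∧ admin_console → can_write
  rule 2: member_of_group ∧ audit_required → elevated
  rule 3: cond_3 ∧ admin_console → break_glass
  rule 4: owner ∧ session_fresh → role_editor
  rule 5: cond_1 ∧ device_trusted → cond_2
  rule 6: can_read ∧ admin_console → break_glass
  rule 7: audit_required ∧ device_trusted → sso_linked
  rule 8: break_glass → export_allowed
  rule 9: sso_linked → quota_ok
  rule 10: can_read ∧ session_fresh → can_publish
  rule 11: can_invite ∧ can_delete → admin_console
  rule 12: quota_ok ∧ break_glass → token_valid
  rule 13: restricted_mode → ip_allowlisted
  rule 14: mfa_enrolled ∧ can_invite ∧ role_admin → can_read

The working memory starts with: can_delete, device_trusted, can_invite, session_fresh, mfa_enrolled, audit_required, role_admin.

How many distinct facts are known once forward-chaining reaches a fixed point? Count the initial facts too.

15

Round 1: rule 7 [audit_required ∧ device_trusted → sso_linked]; rule 11 [can_invite ∧ can_delete → admin_console]; rule 14 [mfa_enrolled ∧ can_invite ∧ role_admin → can_read]. Adds sso_linked, admin_console, can_read.
Round 2: rule 6 [can_read ∧ admin_console → break_glass]; rule 9 [sso_linked → quota_ok]; rule 10 [can_read ∧ session_fresh → can_publish]. Adds break_glass, quota_ok, can_publish.
Round 3: rule 8 [break_glass → export_allowed]; rule 12 [quota_ok ∧ break_glass → token_valid]. Adds export_allowed, token_valid.
Closure: {admin_console, audit_required, break_glass, can_delete, can_invite, can_publish, can_read, device_trusted, export_allowed, mfa_enrolled, quota_ok, role_admin, session_fresh, sso_linked, token_valid} — 15 facts.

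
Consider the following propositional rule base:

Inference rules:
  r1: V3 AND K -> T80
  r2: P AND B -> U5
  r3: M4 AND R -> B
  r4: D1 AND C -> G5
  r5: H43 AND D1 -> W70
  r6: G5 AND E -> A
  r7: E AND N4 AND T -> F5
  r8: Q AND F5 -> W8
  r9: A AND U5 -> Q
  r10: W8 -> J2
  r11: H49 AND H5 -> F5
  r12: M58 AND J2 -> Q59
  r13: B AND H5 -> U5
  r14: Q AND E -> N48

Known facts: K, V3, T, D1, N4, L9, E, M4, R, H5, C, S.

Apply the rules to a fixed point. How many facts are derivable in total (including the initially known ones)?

Round 1 — r1, r3, r4, r7, derive T80, B, G5, F5.
Round 2 — r6, r13, derive A, U5.
Round 3 — r9, derive Q.
Round 4 — r8, r14, derive W8, N48.
Round 5 — r10, derive J2.
Closure: {A, B, C, D1, E, F5, G5, H5, J2, K, L9, M4, N4, N48, Q, R, S, T, T80, U5, V3, W8} — 22 facts.

22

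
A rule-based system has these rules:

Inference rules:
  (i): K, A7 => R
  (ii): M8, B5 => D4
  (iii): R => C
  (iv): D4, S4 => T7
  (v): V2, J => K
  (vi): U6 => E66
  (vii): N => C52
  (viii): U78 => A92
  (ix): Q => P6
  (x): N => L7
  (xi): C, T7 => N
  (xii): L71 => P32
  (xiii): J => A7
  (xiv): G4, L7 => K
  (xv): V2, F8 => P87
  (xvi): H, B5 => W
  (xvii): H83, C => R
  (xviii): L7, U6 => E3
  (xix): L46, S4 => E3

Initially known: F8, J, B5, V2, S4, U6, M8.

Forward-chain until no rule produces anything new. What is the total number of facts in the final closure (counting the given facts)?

Round 1: (ii) [M8, B5 => D4]; (v) [V2, J => K]; (vi) [U6 => E66]; (xiii) [J => A7]; (xv) [V2, F8 => P87]. New: D4, K, E66, A7, P87.
Round 2: (i) [K, A7 => R]; (iv) [D4, S4 => T7]. New: R, T7.
Round 3: (iii) [R => C]. New: C.
Round 4: (xi) [C, T7 => N]. New: N.
Round 5: (vii) [N => C52]; (x) [N => L7]. New: C52, L7.
Round 6: (xviii) [L7, U6 => E3]. New: E3.
Closure: {A7, B5, C, C52, D4, E3, E66, F8, J, K, L7, M8, N, P87, R, S4, T7, U6, V2} — 19 facts.

19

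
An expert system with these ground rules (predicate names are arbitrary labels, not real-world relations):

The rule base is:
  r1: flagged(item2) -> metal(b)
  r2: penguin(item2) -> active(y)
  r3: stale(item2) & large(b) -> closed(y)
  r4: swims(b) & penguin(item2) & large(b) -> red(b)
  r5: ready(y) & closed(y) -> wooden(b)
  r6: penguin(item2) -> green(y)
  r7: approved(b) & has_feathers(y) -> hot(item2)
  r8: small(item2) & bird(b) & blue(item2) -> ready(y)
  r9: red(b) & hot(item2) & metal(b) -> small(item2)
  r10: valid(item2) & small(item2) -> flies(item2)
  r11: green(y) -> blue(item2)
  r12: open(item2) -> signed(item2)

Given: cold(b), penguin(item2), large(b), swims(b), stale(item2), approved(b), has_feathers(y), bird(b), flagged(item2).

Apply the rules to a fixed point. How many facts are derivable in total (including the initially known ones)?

19

Round 1: r1 [flagged(item2) -> metal(b)]; r2 [penguin(item2) -> active(y)]; r3 [stale(item2) & large(b) -> closed(y)]; r4 [swims(b) & penguin(item2) & large(b) -> red(b)]; r6 [penguin(item2) -> green(y)]; r7 [approved(b) & has_feathers(y) -> hot(item2)]. New: metal(b), active(y), closed(y), red(b), green(y), hot(item2).
Round 2: r9 [red(b) & hot(item2) & metal(b) -> small(item2)]; r11 [green(y) -> blue(item2)]. New: small(item2), blue(item2).
Round 3: r8 [small(item2) & bird(b) & blue(item2) -> ready(y)]. New: ready(y).
Round 4: r5 [ready(y) & closed(y) -> wooden(b)]. New: wooden(b).
Closure: {active(y), approved(b), bird(b), blue(item2), closed(y), cold(b), flagged(item2), green(y), has_feathers(y), hot(item2), large(b), metal(b), penguin(item2), ready(y), red(b), small(item2), stale(item2), swims(b), wooden(b)} — 19 facts.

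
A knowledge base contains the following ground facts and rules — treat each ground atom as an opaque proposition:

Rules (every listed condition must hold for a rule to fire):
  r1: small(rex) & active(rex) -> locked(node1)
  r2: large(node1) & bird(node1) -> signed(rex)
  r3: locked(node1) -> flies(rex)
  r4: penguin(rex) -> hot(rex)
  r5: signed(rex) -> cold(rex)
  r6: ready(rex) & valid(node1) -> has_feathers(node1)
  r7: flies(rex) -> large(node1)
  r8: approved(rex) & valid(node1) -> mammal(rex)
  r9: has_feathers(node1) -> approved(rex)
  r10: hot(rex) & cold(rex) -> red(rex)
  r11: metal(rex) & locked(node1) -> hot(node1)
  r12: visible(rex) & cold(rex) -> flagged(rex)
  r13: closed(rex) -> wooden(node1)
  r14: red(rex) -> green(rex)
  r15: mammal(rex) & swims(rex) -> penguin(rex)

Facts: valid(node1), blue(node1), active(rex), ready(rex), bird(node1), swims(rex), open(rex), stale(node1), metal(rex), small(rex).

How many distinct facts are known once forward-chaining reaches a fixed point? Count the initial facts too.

Round 1: r1 [small(rex) & active(rex) -> locked(node1)]; r6 [ready(rex) & valid(node1) -> has_feathers(node1)]. New: locked(node1), has_feathers(node1).
Round 2: r3 [locked(node1) -> flies(rex)]; r9 [has_feathers(node1) -> approved(rex)]; r11 [metal(rex) & locked(node1) -> hot(node1)]. New: flies(rex), approved(rex), hot(node1).
Round 3: r7 [flies(rex) -> large(node1)]; r8 [approved(rex) & valid(node1) -> mammal(rex)]. New: large(node1), mammal(rex).
Round 4: r2 [large(node1) & bird(node1) -> signed(rex)]; r15 [mammal(rex) & swims(rex) -> penguin(rex)]. New: signed(rex), penguin(rex).
Round 5: r4 [penguin(rex) -> hot(rex)]; r5 [signed(rex) -> cold(rex)]. New: hot(rex), cold(rex).
Round 6: r10 [hot(rex) & cold(rex) -> red(rex)]. New: red(rex).
Round 7: r14 [red(rex) -> green(rex)]. New: green(rex).
Closure: {active(rex), approved(rex), bird(node1), blue(node1), cold(rex), flies(rex), green(rex), has_feathers(node1), hot(node1), hot(rex), large(node1), locked(node1), mammal(rex), metal(rex), open(rex), penguin(rex), ready(rex), red(rex), signed(rex), small(rex), stale(node1), swims(rex), valid(node1)} — 23 facts.

23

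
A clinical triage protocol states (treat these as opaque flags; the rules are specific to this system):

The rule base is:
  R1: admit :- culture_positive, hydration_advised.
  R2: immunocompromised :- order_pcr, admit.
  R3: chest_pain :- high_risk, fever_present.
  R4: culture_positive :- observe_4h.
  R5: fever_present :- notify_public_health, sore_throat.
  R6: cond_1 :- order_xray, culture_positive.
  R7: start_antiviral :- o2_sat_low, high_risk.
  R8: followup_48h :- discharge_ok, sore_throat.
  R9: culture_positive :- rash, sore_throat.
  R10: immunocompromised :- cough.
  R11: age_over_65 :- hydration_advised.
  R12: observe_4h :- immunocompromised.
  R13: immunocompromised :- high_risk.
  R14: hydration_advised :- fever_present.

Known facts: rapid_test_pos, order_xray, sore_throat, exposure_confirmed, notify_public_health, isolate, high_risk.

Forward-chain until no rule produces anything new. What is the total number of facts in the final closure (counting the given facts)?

Round 1 — R5, R13, derive fever_present, immunocompromised.
Round 2 — R3, R12, R14, derive chest_pain, observe_4h, hydration_advised.
Round 3 — R4, R11, derive culture_positive, age_over_65.
Round 4 — R1, R6, derive admit, cond_1.
Closure: {admit, age_over_65, chest_pain, cond_1, culture_positive, exposure_confirmed, fever_present, high_risk, hydration_advised, immunocompromised, isolate, notify_public_health, observe_4h, order_xray, rapid_test_pos, sore_throat} — 16 facts.

16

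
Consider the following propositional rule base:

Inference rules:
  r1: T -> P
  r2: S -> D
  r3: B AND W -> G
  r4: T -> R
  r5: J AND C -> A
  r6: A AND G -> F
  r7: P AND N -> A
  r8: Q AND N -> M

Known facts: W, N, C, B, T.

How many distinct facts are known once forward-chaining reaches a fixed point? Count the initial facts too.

Round 1: r1 [T -> P]; r3 [B AND W -> G]; r4 [T -> R]. Adds P, G, R.
Round 2: r7 [P AND N -> A]. Adds A.
Round 3: r6 [A AND G -> F]. Adds F.
Closure: {A, B, C, F, G, N, P, R, T, W} — 10 facts.

10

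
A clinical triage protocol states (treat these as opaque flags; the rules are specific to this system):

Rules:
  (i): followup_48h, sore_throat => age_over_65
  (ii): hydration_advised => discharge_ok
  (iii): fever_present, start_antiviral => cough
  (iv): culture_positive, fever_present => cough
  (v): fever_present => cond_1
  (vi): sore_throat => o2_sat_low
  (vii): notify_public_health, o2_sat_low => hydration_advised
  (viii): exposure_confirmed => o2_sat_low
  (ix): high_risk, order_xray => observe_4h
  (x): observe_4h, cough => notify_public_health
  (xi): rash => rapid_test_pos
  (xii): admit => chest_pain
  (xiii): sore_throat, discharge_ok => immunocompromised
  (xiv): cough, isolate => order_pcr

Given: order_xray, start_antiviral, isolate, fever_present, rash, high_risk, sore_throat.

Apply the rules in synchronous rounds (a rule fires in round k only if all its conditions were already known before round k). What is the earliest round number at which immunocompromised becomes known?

5

Round 1 fires (iii), (v), (vi), (ix), (xi), giving cough, cond_1, o2_sat_low, observe_4h, rapid_test_pos.
Round 2 fires (x), (xiv), giving notify_public_health, order_pcr.
Round 3 fires (vii), giving hydration_advised.
Round 4 fires (ii), giving discharge_ok.
Round 5 fires (xiii), giving immunocompromised.
immunocompromised first appears in round 5.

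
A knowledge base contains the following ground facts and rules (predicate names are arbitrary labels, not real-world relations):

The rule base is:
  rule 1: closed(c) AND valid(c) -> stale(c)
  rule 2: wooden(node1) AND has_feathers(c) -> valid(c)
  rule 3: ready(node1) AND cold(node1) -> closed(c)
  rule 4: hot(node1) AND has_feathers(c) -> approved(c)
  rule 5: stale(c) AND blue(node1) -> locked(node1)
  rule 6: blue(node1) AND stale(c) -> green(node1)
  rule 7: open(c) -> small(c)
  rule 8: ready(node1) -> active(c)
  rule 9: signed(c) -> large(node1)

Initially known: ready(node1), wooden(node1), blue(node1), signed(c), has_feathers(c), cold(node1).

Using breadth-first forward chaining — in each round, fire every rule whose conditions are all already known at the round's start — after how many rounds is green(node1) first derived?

[1] rule 2 [wooden(node1) AND has_feathers(c) -> valid(c)]; rule 3 [ready(node1) AND cold(node1) -> closed(c)]; rule 8 [ready(node1) -> active(c)]; rule 9 [signed(c) -> large(node1)]. ⇒ new: valid(c), closed(c), active(c), large(node1).
[2] rule 1 [closed(c) AND valid(c) -> stale(c)]. ⇒ new: stale(c).
[3] rule 5 [stale(c) AND blue(node1) -> locked(node1)]; rule 6 [blue(node1) AND stale(c) -> green(node1)]. ⇒ new: locked(node1), green(node1).
green(node1) first appears in round 3.

3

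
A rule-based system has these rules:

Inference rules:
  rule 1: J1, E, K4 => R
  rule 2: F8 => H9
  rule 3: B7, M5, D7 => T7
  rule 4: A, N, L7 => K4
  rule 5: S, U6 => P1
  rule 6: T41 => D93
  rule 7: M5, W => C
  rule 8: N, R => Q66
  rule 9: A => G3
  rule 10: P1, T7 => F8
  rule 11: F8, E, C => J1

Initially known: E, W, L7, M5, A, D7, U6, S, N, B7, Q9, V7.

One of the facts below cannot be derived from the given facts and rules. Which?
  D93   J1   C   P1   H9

D93

Round 1: rule 3 [B7, M5, D7 => T7]; rule 4 [A, N, L7 => K4]; rule 5 [S, U6 => P1]; rule 7 [M5, W => C]; rule 9 [A => G3]. New: T7, K4, P1, C, G3.
Round 2: rule 10 [P1, T7 => F8]. New: F8.
Round 3: rule 2 [F8 => H9]; rule 11 [F8, E, C => J1]. New: H9, J1.
Round 4: rule 1 [J1, E, K4 => R]. New: R.
Round 5: rule 8 [N, R => Q66]. New: Q66.
Derived: C (round 1), H9 (round 3), J1 (round 3), P1 (round 1). D93 never appears in any round.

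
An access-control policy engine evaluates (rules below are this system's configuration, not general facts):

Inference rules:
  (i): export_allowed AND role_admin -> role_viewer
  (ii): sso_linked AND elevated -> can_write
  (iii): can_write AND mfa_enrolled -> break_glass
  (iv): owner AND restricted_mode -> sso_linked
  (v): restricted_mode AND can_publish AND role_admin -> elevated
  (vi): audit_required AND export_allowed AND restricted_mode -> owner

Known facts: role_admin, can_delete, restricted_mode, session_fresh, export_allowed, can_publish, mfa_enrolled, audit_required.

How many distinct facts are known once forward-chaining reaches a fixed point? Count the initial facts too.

14

Round 1 fires (i), (v), (vi), giving role_viewer, elevated, owner.
Round 2 fires (iv), giving sso_linked.
Round 3 fires (ii), giving can_write.
Round 4 fires (iii), giving break_glass.
Closure: {audit_required, break_glass, can_delete, can_publish, can_write, elevated, export_allowed, mfa_enrolled, owner, restricted_mode, role_admin, role_viewer, session_fresh, sso_linked} — 14 facts.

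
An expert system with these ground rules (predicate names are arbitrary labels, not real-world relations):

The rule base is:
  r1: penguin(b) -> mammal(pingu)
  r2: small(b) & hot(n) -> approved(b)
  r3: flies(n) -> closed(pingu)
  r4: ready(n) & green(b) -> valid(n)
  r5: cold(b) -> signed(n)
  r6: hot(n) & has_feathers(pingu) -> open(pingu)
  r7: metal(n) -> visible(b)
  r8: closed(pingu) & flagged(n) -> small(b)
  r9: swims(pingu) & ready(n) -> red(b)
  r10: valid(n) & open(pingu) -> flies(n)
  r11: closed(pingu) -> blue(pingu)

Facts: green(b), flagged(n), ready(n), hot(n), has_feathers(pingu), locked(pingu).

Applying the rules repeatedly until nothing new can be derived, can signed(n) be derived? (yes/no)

no

Round 1: r4 [ready(n) & green(b) -> valid(n)]; r6 [hot(n) & has_feathers(pingu) -> open(pingu)]. Adds valid(n), open(pingu).
Round 2: r10 [valid(n) & open(pingu) -> flies(n)]. Adds flies(n).
Round 3: r3 [flies(n) -> closed(pingu)]. Adds closed(pingu).
Round 4: r8 [closed(pingu) & flagged(n) -> small(b)]; r11 [closed(pingu) -> blue(pingu)]. Adds small(b), blue(pingu).
Round 5: r2 [small(b) & hot(n) -> approved(b)]. Adds approved(b).
Fixed point reached. signed(n) is concluded only by r5; r5 needs cold(b) (never derived).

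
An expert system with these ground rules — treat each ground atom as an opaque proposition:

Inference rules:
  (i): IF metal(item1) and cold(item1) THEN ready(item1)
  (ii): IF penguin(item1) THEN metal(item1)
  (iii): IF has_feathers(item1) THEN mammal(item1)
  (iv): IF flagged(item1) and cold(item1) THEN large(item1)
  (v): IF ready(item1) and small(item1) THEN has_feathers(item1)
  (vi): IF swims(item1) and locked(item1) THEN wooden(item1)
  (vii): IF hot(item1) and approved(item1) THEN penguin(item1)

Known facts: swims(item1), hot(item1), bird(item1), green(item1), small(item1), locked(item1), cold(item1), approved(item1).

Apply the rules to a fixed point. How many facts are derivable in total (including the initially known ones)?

14

Round 1 fires (vi), (vii), giving wooden(item1), penguin(item1).
Round 2 fires (ii), giving metal(item1).
Round 3 fires (i), giving ready(item1).
Round 4 fires (v), giving has_feathers(item1).
Round 5 fires (iii), giving mammal(item1).
Closure: {approved(item1), bird(item1), cold(item1), green(item1), has_feathers(item1), hot(item1), locked(item1), mammal(item1), metal(item1), penguin(item1), ready(item1), small(item1), swims(item1), wooden(item1)} — 14 facts.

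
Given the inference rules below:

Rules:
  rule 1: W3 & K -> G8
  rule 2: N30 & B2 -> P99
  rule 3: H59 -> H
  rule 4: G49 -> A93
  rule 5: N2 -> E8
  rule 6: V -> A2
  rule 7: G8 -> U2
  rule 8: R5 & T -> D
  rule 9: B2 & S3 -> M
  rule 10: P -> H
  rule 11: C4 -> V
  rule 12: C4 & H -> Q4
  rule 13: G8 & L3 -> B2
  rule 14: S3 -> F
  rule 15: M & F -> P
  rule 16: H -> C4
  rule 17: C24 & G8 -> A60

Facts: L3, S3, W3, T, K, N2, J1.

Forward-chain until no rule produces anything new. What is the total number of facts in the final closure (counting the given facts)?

19

Round 1: rule 1 [W3 & K -> G8]; rule 5 [N2 -> E8]; rule 14 [S3 -> F]. Adds G8, E8, F.
Round 2: rule 7 [G8 -> U2]; rule 13 [G8 & L3 -> B2]. Adds U2, B2.
Round 3: rule 9 [B2 & S3 -> M]. Adds M.
Round 4: rule 15 [M & F -> P]. Adds P.
Round 5: rule 10 [P -> H]. Adds H.
Round 6: rule 16 [H -> C4]. Adds C4.
Round 7: rule 11 [C4 -> V]; rule 12 [C4 & H -> Q4]. Adds V, Q4.
Round 8: rule 6 [V -> A2]. Adds A2.
Closure: {A2, B2, C4, E8, F, G8, H, J1, K, L3, M, N2, P, Q4, S3, T, U2, V, W3} — 19 facts.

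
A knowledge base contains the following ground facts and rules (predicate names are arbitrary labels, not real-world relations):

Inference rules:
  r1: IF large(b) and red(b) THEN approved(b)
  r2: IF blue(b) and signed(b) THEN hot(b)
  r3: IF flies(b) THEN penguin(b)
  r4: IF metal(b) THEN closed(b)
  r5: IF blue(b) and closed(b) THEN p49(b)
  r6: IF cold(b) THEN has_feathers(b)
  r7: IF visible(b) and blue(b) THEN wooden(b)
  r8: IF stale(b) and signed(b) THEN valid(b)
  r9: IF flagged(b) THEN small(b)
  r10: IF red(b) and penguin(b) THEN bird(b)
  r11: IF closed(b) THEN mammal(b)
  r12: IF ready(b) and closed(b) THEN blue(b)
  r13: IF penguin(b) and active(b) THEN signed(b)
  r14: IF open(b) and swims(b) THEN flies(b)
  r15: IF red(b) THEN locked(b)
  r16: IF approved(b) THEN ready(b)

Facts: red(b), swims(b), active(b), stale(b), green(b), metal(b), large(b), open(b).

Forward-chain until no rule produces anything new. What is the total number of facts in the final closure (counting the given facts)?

Round 1 — r1, r4, r14, r15, derive approved(b), closed(b), flies(b), locked(b).
Round 2 — r3, r11, r16, derive penguin(b), mammal(b), ready(b).
Round 3 — r10, r12, r13, derive bird(b), blue(b), signed(b).
Round 4 — r2, r5, r8, derive hot(b), p49(b), valid(b).
Closure: {active(b), approved(b), bird(b), blue(b), closed(b), flies(b), green(b), hot(b), large(b), locked(b), mammal(b), metal(b), open(b), p49(b), penguin(b), ready(b), red(b), signed(b), stale(b), swims(b), valid(b)} — 21 facts.

21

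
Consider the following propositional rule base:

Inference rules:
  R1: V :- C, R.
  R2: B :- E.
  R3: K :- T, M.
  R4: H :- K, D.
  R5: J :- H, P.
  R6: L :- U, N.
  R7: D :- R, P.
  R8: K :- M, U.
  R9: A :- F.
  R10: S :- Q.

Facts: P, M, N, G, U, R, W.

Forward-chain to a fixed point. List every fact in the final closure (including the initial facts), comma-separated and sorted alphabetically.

D, G, H, J, K, L, M, N, P, R, U, W

Round 1 fires R6, R7, R8, giving L, D, K.
Round 2 fires R4, giving H.
Round 3 fires R5, giving J.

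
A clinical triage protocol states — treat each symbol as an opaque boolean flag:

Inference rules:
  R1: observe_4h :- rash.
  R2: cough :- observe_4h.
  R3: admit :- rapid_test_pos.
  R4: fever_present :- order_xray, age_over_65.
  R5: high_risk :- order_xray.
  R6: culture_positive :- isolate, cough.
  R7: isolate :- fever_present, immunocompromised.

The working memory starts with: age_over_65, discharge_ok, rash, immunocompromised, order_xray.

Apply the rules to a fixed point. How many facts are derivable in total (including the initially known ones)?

11

Round 1: R1 [observe_4h :- rash.]; R4 [fever_present :- order_xray, age_over_65.]; R5 [high_risk :- order_xray.]. New: observe_4h, fever_present, high_risk.
Round 2: R2 [cough :- observe_4h.]; R7 [isolate :- fever_present, immunocompromised.]. New: cough, isolate.
Round 3: R6 [culture_positive :- isolate, cough.]. New: culture_positive.
Closure: {age_over_65, cough, culture_positive, discharge_ok, fever_present, high_risk, immunocompromised, isolate, observe_4h, order_xray, rash} — 11 facts.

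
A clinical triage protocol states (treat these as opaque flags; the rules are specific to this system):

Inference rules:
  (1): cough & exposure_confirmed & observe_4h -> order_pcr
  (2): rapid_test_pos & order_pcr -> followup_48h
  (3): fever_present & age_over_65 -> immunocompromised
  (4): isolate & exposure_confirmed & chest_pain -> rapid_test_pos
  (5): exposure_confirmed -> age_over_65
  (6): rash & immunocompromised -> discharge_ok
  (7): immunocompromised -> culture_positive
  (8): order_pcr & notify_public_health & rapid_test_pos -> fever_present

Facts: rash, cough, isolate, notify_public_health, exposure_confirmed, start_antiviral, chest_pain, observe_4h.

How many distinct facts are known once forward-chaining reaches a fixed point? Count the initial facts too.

Round 1 fires (1), (4), (5), giving order_pcr, rapid_test_pos, age_over_65.
Round 2 fires (2), (8), giving followup_48h, fever_present.
Round 3 fires (3), giving immunocompromised.
Round 4 fires (6), (7), giving discharge_ok, culture_positive.
Closure: {age_over_65, chest_pain, cough, culture_positive, discharge_ok, exposure_confirmed, fever_present, followup_48h, immunocompromised, isolate, notify_public_health, observe_4h, order_pcr, rapid_test_pos, rash, start_antiviral} — 16 facts.

16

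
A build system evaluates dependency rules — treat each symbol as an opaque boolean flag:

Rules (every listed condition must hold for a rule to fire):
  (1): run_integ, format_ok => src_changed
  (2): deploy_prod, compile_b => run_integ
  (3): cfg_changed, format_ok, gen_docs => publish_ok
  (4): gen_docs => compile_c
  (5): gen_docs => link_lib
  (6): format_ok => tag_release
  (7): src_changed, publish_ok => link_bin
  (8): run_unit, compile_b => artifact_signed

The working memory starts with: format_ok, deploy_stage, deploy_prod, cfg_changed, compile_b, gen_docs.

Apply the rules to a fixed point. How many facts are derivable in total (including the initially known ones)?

13

Round 1 — (2), (3), (4), (5), (6), derive run_integ, publish_ok, compile_c, link_lib, tag_release.
Round 2 — (1), derive src_changed.
Round 3 — (7), derive link_bin.
Closure: {cfg_changed, compile_b, compile_c, deploy_prod, deploy_stage, format_ok, gen_docs, link_bin, link_lib, publish_ok, run_integ, src_changed, tag_release} — 13 facts.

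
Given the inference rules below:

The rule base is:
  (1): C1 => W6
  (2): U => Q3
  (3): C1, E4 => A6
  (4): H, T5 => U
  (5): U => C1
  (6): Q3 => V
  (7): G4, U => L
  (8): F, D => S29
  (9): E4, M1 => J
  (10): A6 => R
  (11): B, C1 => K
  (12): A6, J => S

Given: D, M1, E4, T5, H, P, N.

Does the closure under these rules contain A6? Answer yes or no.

[1] (4) [H, T5 => U]; (9) [E4, M1 => J]. ⇒ new: U, J.
[2] (2) [U => Q3]; (5) [U => C1]. ⇒ new: Q3, C1.
[3] (1) [C1 => W6]; (3) [C1, E4 => A6]; (6) [Q3 => V]. ⇒ new: W6, A6, V.
[4] (10) [A6 => R]; (12) [A6, J => S]. ⇒ new: R, S.
A6 appears in round 3, so it is derivable.

yes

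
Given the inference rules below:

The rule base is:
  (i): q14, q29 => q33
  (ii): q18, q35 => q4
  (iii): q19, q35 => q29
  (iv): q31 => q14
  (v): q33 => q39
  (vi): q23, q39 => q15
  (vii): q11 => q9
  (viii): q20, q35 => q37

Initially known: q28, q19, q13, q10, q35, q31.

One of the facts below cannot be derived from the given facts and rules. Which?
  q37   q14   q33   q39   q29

q37

Round 1 — (iii), (iv), derive q29, q14.
Round 2 — (i), derive q33.
Round 3 — (v), derive q39.
Derived: q14 (round 1), q39 (round 3), q29 (round 1), q33 (round 2). q37 never appears in any round.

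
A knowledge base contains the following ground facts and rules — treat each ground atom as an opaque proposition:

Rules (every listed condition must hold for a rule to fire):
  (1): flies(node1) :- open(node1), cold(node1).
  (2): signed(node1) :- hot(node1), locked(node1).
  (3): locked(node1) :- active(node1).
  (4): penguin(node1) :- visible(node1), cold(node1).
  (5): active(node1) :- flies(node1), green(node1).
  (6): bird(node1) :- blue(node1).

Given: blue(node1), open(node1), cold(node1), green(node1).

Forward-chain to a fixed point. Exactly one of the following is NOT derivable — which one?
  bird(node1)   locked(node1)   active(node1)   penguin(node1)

[1] (1) [flies(node1) :- open(node1), cold(node1).]; (6) [bird(node1) :- blue(node1).]. ⇒ new: flies(node1), bird(node1).
[2] (5) [active(node1) :- flies(node1), green(node1).]. ⇒ new: active(node1).
[3] (3) [locked(node1) :- active(node1).]. ⇒ new: locked(node1).
Derived: bird(node1) (round 1), locked(node1) (round 3), active(node1) (round 2). penguin(node1) never appears in any round.

penguin(node1)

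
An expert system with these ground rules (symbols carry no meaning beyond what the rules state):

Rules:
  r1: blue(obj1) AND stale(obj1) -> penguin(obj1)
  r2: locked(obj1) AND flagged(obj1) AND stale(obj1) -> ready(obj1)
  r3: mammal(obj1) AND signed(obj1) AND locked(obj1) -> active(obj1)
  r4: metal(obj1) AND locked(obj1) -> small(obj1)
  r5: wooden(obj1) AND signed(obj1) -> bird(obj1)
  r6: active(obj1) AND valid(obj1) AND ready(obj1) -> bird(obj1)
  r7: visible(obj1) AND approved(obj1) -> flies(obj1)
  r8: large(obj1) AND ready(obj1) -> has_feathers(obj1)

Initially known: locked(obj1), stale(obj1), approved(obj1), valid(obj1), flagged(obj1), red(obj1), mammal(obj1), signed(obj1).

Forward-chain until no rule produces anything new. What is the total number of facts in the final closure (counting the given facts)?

11

Round 1 fires r2, r3, giving ready(obj1), active(obj1).
Round 2 fires r6, giving bird(obj1).
Closure: {active(obj1), approved(obj1), bird(obj1), flagged(obj1), locked(obj1), mammal(obj1), ready(obj1), red(obj1), signed(obj1), stale(obj1), valid(obj1)} — 11 facts.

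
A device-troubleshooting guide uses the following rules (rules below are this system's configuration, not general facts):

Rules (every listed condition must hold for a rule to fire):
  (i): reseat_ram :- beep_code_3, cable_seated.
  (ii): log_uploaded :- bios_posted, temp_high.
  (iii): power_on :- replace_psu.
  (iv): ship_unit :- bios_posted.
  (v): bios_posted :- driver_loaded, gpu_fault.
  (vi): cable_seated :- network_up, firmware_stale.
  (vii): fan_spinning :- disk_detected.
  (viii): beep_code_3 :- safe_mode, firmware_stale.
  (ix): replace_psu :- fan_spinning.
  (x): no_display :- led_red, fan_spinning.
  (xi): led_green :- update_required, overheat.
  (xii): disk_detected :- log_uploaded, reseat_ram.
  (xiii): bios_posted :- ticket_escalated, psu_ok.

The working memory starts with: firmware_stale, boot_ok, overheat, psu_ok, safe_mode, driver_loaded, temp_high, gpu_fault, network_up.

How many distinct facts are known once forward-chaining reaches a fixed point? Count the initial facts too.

Round 1 fires (v), (vi), (viii), giving bios_posted, cable_seated, beep_code_3.
Round 2 fires (i), (ii), (iv), giving reseat_ram, log_uploaded, ship_unit.
Round 3 fires (xii), giving disk_detected.
Round 4 fires (vii), giving fan_spinning.
Round 5 fires (ix), giving replace_psu.
Round 6 fires (iii), giving power_on.
Closure: {beep_code_3, bios_posted, boot_ok, cable_seated, disk_detected, driver_loaded, fan_spinning, firmware_stale, gpu_fault, log_uploaded, network_up, overheat, power_on, psu_ok, replace_psu, reseat_ram, safe_mode, ship_unit, temp_high} — 19 facts.

19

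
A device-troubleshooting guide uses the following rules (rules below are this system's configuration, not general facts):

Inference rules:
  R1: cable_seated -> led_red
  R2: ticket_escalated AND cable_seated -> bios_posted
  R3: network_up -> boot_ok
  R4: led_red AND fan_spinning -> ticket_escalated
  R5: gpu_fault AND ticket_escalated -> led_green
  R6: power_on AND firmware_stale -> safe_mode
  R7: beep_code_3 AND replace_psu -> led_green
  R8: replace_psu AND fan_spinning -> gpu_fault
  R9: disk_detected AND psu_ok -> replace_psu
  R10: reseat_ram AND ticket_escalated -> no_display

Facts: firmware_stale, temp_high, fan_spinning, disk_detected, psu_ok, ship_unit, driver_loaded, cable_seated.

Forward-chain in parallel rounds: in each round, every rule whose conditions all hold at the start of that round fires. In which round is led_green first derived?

Round 1: R1 [cable_seated -> led_red]; R9 [disk_detected AND psu_ok -> replace_psu]. Adds led_red, replace_psu.
Round 2: R4 [led_red AND fan_spinning -> ticket_escalated]; R8 [replace_psu AND fan_spinning -> gpu_fault]. Adds ticket_escalated, gpu_fault.
Round 3: R2 [ticket_escalated AND cable_seated -> bios_posted]; R5 [gpu_fault AND ticket_escalated -> led_green]. Adds bios_posted, led_green.
led_green first appears in round 3.

3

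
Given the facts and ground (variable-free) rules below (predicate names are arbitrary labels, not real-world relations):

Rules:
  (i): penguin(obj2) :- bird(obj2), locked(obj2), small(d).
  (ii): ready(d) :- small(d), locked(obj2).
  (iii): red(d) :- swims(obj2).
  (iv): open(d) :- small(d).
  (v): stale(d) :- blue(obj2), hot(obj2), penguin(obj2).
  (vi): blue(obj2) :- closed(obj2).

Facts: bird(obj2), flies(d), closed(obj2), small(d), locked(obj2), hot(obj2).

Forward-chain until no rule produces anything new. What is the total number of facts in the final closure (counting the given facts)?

11

Round 1 — (i), (ii), (iv), (vi), derive penguin(obj2), ready(d), open(d), blue(obj2).
Round 2 — (v), derive stale(d).
Closure: {bird(obj2), blue(obj2), closed(obj2), flies(d), hot(obj2), locked(obj2), open(d), penguin(obj2), ready(d), small(d), stale(d)} — 11 facts.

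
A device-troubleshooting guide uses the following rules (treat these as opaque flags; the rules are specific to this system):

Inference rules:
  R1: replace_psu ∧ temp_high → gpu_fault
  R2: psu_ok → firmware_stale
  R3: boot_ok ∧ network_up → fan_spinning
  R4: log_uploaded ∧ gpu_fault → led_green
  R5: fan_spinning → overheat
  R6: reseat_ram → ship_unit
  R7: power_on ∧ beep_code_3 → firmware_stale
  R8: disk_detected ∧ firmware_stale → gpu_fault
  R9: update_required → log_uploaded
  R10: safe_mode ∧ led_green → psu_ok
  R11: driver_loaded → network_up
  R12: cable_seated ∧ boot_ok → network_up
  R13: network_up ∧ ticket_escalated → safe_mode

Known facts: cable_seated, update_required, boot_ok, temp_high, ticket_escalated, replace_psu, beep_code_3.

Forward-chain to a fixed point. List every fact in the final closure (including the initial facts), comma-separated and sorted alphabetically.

Round 1: R1 [replace_psu ∧ temp_high → gpu_fault]; R9 [update_required → log_uploaded]; R12 [cable_seated ∧ boot_ok → network_up]. New: gpu_fault, log_uploaded, network_up.
Round 2: R3 [boot_ok ∧ network_up → fan_spinning]; R4 [log_uploaded ∧ gpu_fault → led_green]; R13 [network_up ∧ ticket_escalated → safe_mode]. New: fan_spinning, led_green, safe_mode.
Round 3: R5 [fan_spinning → overheat]; R10 [safe_mode ∧ led_green → psu_ok]. New: overheat, psu_ok.
Round 4: R2 [psu_ok → firmware_stale]. New: firmware_stale.

beep_code_3, boot_ok, cable_seated, fan_spinning, firmware_stale, gpu_fault, led_green, log_uploaded, network_up, overheat, psu_ok, replace_psu, safe_mode, temp_high, ticket_escalated, update_required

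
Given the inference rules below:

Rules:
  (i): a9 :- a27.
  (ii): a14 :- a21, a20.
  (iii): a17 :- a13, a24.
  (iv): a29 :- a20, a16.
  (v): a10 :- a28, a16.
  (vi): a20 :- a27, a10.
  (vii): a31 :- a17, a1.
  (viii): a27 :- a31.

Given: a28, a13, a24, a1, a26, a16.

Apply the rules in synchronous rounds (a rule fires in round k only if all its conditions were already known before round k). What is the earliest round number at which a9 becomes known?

Round 1: (iii) [a17 :- a13, a24.]; (v) [a10 :- a28, a16.]. New: a17, a10.
Round 2: (vii) [a31 :- a17, a1.]. New: a31.
Round 3: (viii) [a27 :- a31.]. New: a27.
Round 4: (i) [a9 :- a27.]; (vi) [a20 :- a27, a10.]. New: a9, a20.
a9 first appears in round 4.

4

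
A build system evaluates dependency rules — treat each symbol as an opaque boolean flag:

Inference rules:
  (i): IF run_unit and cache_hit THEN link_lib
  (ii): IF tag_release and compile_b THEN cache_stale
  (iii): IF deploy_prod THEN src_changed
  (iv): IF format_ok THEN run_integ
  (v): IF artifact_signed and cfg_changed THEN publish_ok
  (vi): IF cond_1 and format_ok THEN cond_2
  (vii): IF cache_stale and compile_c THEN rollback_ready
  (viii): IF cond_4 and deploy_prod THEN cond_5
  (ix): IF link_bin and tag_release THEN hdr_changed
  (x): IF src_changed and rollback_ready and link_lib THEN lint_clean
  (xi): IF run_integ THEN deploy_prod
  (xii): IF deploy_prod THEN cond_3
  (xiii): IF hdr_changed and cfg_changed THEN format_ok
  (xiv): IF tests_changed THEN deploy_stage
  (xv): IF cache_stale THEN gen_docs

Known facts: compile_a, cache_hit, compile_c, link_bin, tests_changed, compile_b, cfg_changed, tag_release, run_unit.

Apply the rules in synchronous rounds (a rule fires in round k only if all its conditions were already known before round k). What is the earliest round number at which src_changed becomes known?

5

Round 1: (i) [IF run_unit and cache_hit THEN link_lib]; (ii) [IF tag_release and compile_b THEN cache_stale]; (ix) [IF link_bin and tag_release THEN hdr_changed]; (xiv) [IF tests_changed THEN deploy_stage]. New: link_lib, cache_stale, hdr_changed, deploy_stage.
Round 2: (vii) [IF cache_stale and compile_c THEN rollback_ready]; (xiii) [IF hdr_changed and cfg_changed THEN format_ok]; (xv) [IF cache_stale THEN gen_docs]. New: rollback_ready, format_ok, gen_docs.
Round 3: (iv) [IF format_ok THEN run_integ]. New: run_integ.
Round 4: (xi) [IF run_integ THEN deploy_prod]. New: deploy_prod.
Round 5: (iii) [IF deploy_prod THEN src_changed]; (xii) [IF deploy_prod THEN cond_3]. New: src_changed, cond_3.
src_changed first appears in round 5.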